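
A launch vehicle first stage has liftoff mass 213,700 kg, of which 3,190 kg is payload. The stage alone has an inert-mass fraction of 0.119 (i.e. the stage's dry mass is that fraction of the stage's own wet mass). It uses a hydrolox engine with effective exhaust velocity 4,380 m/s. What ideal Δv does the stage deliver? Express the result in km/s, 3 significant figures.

Stage wet mass = m₀ − payload = 213,700 − 3,190 = 210,510 kg.
Stage dry mass = ε × stage wet mass = 0.119 × 210,510 = 25,050.7 kg.
Burnout mass m_f = stage dry + payload = 25,050.7 + 3,190 = 28,240.7 kg.
Δv = v_e · ln(213,700/28,240.7) = 4380.0 × ln(7.567) = 4380.0 × 2.0238 ≈ 8864 m/s.

Δv ≈ 8.86 km/s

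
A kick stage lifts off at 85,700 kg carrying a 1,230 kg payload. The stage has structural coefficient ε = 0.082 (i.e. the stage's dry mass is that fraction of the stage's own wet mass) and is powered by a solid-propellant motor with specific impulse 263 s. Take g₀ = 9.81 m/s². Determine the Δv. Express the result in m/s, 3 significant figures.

Stage wet mass = m₀ − payload = 85,700 − 1,230 = 84,470 kg.
Stage dry mass = ε × stage wet mass = 0.082 × 84,470 = 6,926.54 kg.
Burnout mass m_f = stage dry + payload = 6,926.54 + 1,230 = 8,156.54 kg.
v_e = Isp · g₀ = 263 × 9.81 = 2580.0 m/s.
By the Tsiolkovsky rocket equation, Δv = v_e · ln(85,700/8,156.54) = 2580.0 × ln(10.51) = 2580.0 × 2.3520 ≈ 6068 m/s.

Δv ≈ 6070 m/s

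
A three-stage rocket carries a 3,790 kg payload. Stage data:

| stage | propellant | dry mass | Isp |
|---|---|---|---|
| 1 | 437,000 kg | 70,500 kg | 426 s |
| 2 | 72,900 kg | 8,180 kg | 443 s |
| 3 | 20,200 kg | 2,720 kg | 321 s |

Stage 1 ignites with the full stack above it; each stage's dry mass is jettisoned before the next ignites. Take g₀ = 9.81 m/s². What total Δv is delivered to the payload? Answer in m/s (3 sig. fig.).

Ignition mass of stage 1 = 437,000+70,500 + 72,900+8,180 + 20,200+2,720 + 3,790 = 615,290 kg.
Stage 1: m₀ = 615,290 kg, m_f = 615,290 − 437,000 = 178,290 kg; Δv = 426×9.81×ln(3.451) = 4179.1×1.2387 ≈ 5177 m/s.
Stage 2: m₀ = 107,790 kg, m_f = 107,790 − 72,900 = 34,890 kg; Δv = 443×9.81×ln(3.089) = 4345.8×1.1280 ≈ 4902 m/s.
Stage 3: m₀ = 26,710 kg, m_f = 26,710 − 20,200 = 6,510 kg; Δv = 321×9.81×ln(4.103) = 3149.0×1.4117 ≈ 4445 m/s.
Total Δv = 5177 + 4902 + 4445 = 14524 m/s.

Δv ≈ 14500 m/s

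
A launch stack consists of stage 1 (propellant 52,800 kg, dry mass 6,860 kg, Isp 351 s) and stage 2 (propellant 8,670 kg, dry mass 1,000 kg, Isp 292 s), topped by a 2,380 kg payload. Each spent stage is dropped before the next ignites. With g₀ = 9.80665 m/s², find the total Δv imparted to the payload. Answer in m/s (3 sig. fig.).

Δv ≈ 8230 m/s

Ignition mass of stage 1 = 52,800+6,860 + 8,670+1,000 + 2,380 = 71,710 kg.
Stage 1: m₀ = 71,710 kg, m_f = 71,710 − 52,800 = 18,910 kg; Δv = 351×9.80665×ln(3.792) = 3442.1×1.3329 ≈ 4588 m/s.
Stage 2: m₀ = 12,050 kg, m_f = 12,050 − 8,670 = 3,380 kg; Δv = 292×9.80665×ln(3.565) = 2863.5×1.2712 ≈ 3640 m/s.
Total Δv = 4588 + 3640 = 8228 m/s.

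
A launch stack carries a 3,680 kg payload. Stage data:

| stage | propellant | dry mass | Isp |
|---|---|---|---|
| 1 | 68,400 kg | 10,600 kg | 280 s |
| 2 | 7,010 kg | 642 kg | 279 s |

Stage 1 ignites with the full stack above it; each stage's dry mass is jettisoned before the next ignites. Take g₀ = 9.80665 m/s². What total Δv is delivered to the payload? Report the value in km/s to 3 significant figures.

Δv ≈ 6.52 km/s

Ignition mass of stage 1 = 68,400+10,600 + 7,010+642 + 3,680 = 90,332 kg.
Stage 1: m₀ = 90,332 kg, m_f = 90,332 − 68,400 = 21,932 kg; Δv = 280×9.80665×ln(4.119) = 2745.9×1.4155 ≈ 3887 m/s.
Stage 2: m₀ = 11,332 kg, m_f = 11,332 − 7,010 = 4,322 kg; Δv = 279×9.80665×ln(2.622) = 2736.1×0.9639 ≈ 2637 m/s.
Total Δv = 3887 + 2637 = 6524 m/s.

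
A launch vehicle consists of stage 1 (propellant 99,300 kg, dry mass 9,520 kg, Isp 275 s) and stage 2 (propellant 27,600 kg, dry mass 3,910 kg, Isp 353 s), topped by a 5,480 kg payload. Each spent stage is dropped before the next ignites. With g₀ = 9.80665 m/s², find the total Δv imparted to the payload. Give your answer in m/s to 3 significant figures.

Δv ≈ 7830 m/s

Ignition mass of stage 1 = 99,300+9,520 + 27,600+3,910 + 5,480 = 145,810 kg.
Stage 1: m₀ = 145,810 kg, m_f = 145,810 − 99,300 = 46,510 kg; Δv = 275×9.80665×ln(3.135) = 2696.8×1.1426 ≈ 3081 m/s.
Stage 2: m₀ = 36,990 kg, m_f = 36,990 − 27,600 = 9,390 kg; Δv = 353×9.80665×ln(3.939) = 3461.7×1.3710 ≈ 4746 m/s.
Total Δv = 3081 + 4746 = 7827 m/s.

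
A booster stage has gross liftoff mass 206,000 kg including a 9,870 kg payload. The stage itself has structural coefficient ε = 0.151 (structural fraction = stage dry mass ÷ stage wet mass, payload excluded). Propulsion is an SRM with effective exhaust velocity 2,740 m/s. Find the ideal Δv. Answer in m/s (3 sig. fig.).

Stage wet mass = m₀ − payload = 206,000 − 9,870 = 196,130 kg.
Stage dry mass = ε × stage wet mass = 0.151 × 196,130 = 29,615.6 kg.
Burnout mass m_f = stage dry + payload = 29,615.6 + 9,870 = 39,485.6 kg.
Rocket equation: Δv = v_e · ln(206,000/39,485.6) = 2740.0 × ln(5.217) = 2740.0 × 1.6519 ≈ 4526 m/s.

Δv ≈ 4530 m/s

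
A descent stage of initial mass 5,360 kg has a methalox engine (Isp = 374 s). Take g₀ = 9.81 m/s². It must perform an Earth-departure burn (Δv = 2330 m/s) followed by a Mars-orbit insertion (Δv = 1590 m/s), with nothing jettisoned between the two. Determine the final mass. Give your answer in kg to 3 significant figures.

v_e = Isp · g₀ = 374 × 9.81 = 3668.9 m/s.
After the first burn: m = 5360 × exp(−2330/3668.9) = 5360 × 0.52990 = 2,840.26 kg.
After the second burn: m = 2,840.26 × exp(−1590/3668.9) = 2,840.26 × 0.64832 = 1,841.4 kg.

final mass ≈ 1840 kg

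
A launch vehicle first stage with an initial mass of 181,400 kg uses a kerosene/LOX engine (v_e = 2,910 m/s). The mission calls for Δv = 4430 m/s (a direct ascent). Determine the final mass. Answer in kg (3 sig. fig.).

final mass ≈ 39600 kg

Using Δv = v_e ln(m₀/m_f): m₀/m_f = exp(Δv / v_e) = exp(4430 / 2910.0) = exp(1.5223) = 4.5829.
m_f = m₀ / 4.5829 = 181,400 / 4.5829 = 39,581.9 kg.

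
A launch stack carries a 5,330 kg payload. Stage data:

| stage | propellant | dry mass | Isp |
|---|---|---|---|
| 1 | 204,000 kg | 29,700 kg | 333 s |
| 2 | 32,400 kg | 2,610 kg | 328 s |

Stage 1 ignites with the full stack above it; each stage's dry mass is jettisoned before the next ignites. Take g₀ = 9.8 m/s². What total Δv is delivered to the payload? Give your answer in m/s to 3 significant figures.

Δv ≈ 9680 m/s

Ignition mass of stage 1 = 204,000+29,700 + 32,400+2,610 + 5,330 = 274,040 kg.
Stage 1: m₀ = 274,040 kg, m_f = 274,040 − 204,000 = 70,040 kg; Δv = 333×9.8×ln(3.913) = 3263.4×1.3642 ≈ 4452 m/s.
Stage 2: m₀ = 40,340 kg, m_f = 40,340 − 32,400 = 7,940 kg; Δv = 328×9.8×ln(5.081) = 3214.4×1.6254 ≈ 5225 m/s.
Total Δv = 4452 + 5225 = 9677 m/s.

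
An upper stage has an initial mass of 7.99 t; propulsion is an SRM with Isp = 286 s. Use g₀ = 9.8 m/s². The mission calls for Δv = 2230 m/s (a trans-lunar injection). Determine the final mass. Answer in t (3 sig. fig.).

final mass ≈ 3.61 t

v_e = Isp · g₀ = 286 × 9.8 = 2802.8 m/s.
Rocket equation: m₀/m_f = exp(Δv / v_e) = exp(2230 / 2802.8) = exp(0.7956) = 2.2158.
m_f = m₀ / 2.2158 = 7.99 / 2.2158 = 3.60592 t.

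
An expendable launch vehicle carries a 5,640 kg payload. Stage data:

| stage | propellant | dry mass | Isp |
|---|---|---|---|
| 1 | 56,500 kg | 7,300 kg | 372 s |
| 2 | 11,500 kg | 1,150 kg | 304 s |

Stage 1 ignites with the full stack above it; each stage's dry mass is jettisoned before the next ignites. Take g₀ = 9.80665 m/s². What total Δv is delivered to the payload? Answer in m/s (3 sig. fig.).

Δv ≈ 7210 m/s

Ignition mass of stage 1 = 56,500+7,300 + 11,500+1,150 + 5,640 = 82,090 kg.
Stage 1: m₀ = 82,090 kg, m_f = 82,090 − 56,500 = 25,590 kg; Δv = 372×9.80665×ln(3.208) = 3648.1×1.1656 ≈ 4252 m/s.
Stage 2: m₀ = 18,290 kg, m_f = 18,290 − 11,500 = 6,790 kg; Δv = 304×9.80665×ln(2.694) = 2981.2×0.9909 ≈ 2954 m/s.
Total Δv = 4252 + 2954 = 7206 m/s.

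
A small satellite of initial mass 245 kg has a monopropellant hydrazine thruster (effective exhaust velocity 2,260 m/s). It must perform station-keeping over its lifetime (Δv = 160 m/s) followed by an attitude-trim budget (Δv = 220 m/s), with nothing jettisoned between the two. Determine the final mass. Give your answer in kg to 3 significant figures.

final mass ≈ 207 kg

After the first burn: m = 245 × exp(−160/2260.0) = 245 × 0.93165 = 228.254 kg.
After the second burn: m = 228.254 × exp(−220/2260.0) = 228.254 × 0.90724 = 207.081 kg.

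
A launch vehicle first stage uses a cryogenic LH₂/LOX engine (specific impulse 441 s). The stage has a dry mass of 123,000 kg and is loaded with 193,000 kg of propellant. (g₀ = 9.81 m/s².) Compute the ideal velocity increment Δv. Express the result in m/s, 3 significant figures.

Δv ≈ 4080 m/s

v_e = Isp · g₀ = 441 × 9.81 = 4326.2 m/s.
m₀ = m_dry + m_prop = 123,000 + 193,000 = 316,000 kg.
Rocket equation: Δv = v_e · ln(m₀/m_f) = 4326.2 × ln(2.569) = 4326.2 × 0.9436 ≈ 4082.0 m/s.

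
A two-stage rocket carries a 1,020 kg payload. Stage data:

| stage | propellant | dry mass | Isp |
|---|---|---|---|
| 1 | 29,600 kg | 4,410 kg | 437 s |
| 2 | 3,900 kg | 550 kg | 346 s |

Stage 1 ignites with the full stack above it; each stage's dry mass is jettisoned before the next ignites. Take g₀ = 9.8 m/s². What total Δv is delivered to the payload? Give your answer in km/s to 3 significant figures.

Δv ≈ 10.2 km/s

Ignition mass of stage 1 = 29,600+4,410 + 3,900+550 + 1,020 = 39,480 kg.
Stage 1: m₀ = 39,480 kg, m_f = 39,480 − 29,600 = 9,880 kg; Δv = 437×9.8×ln(3.996) = 4282.6×1.3853 ≈ 5933 m/s.
Stage 2: m₀ = 5,470 kg, m_f = 5,470 − 3,900 = 1,570 kg; Δv = 346×9.8×ln(3.484) = 3390.8×1.2482 ≈ 4232 m/s.
Total Δv = 5933 + 4232 = 10165 m/s.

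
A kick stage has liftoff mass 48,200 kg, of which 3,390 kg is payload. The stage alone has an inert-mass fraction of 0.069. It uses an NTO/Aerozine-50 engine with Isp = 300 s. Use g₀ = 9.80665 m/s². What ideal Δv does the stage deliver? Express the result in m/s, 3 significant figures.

Δv ≈ 5900 m/s

Stage wet mass = m₀ − payload = 48,200 − 3,390 = 44,810 kg.
Stage dry mass = ε × stage wet mass = 0.069 × 44,810 = 3,091.89 kg.
Burnout mass m_f = stage dry + payload = 3,091.89 + 3,390 = 6,481.89 kg.
v_e = Isp · g₀ = 300 × 9.80665 = 2942.0 m/s.
From the ideal rocket equation, Δv = v_e · ln(48,200/6,481.89) = 2942.0 × ln(7.436) = 2942.0 × 2.0063 ≈ 5903 m/s.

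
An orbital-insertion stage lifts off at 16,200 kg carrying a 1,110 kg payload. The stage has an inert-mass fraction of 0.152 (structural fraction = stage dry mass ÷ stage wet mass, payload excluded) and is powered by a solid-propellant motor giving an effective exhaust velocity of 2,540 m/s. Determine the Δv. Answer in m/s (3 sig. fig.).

Δv ≈ 3960 m/s

Stage wet mass = m₀ − payload = 16,200 − 1,110 = 15,090 kg.
Stage dry mass = ε × stage wet mass = 0.152 × 15,090 = 2,293.68 kg.
Burnout mass m_f = stage dry + payload = 2,293.68 + 1,110 = 3,403.68 kg.
Rocket equation: Δv = v_e · ln(16,200/3,403.68) = 2540.0 × ln(4.76) = 2540.0 × 1.5602 ≈ 3963 m/s.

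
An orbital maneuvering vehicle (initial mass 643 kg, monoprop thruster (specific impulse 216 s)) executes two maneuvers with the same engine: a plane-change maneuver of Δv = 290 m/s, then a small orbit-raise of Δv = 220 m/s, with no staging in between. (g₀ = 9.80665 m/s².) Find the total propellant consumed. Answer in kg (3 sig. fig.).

v_e = Isp · g₀ = 216 × 9.80665 = 2118.2 m/s.
After the first burn: m = 643 × exp(−290/2118.2) = 643 × 0.87205 = 560.728 kg.
After the second burn: m = 560.728 × exp(−220/2118.2) = 560.728 × 0.90135 = 505.412 kg.
Total propellant = m₀ − m_final = 643 − 505.412 = 137.588 kg.

total propellant consumed ≈ 138 kg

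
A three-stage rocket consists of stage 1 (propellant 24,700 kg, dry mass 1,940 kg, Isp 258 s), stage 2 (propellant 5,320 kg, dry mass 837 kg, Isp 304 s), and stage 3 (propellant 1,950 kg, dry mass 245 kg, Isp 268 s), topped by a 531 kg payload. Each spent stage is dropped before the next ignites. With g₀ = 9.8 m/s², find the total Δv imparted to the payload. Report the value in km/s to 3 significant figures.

Δv ≈ 9.03 km/s

Ignition mass of stage 1 = 24,700+1,940 + 5,320+837 + 1,950+245 + 531 = 35,523 kg.
Stage 1: m₀ = 35,523 kg, m_f = 35,523 − 24,700 = 10,823 kg; Δv = 258×9.8×ln(3.282) = 2528.4×1.1885 ≈ 3005 m/s.
Stage 2: m₀ = 8,883 kg, m_f = 8,883 − 5,320 = 3,563 kg; Δv = 304×9.8×ln(2.493) = 2979.2×0.9135 ≈ 2722 m/s.
Stage 3: m₀ = 2,726 kg, m_f = 2,726 − 1,950 = 776 kg; Δv = 268×9.8×ln(3.513) = 2626.4×1.2564 ≈ 3300 m/s.
Total Δv = 3005 + 2722 + 3300 = 9027 m/s.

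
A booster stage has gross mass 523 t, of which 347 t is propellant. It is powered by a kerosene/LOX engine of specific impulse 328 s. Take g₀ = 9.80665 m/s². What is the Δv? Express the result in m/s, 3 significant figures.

v_e = Isp · g₀ = 328 × 9.80665 = 3216.6 m/s.
m_f = m₀ − m_prop = 523 − 347 = 176 t.
Using Δv = v_e ln(m₀/m_f): Δv = v_e · ln(m₀/m_f) = 3216.6 × ln(2.972) = 3216.6 × 1.0891 ≈ 3503.2 m/s.

Δv ≈ 3500 m/s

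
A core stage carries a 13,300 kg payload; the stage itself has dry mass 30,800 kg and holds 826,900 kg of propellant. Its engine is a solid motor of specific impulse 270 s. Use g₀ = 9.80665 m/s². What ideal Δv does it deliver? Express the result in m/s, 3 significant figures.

v_e = Isp · g₀ = 270 × 9.80665 = 2647.8 m/s.
m₀ = payload + dry + propellant = 13,300 + 30,800 + 826,900 = 871,000 kg.
m_f = payload + dry = 13,300 + 30,800 = 44,100 kg.
Rocket equation: Δv = v_e · ln(m₀/m_f) = 2647.8 × ln(19.75) = 2647.8 × 2.9832 ≈ 7898.9 m/s.

Δv ≈ 7900 m/s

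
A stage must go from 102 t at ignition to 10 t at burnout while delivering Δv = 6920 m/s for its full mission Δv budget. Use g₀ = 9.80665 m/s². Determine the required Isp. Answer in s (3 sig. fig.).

Isp ≈ 304 s

ln(m₀/m_f) = ln(102000/10000) = ln(10.2) = 2.3224.
v_e = Δv / ln(m₀/m_f) = 6920 / 2.3224 = 2979.7 m/s.
Isp = v_e / g₀ = 2979.7 / 9.80665 = 303.8 s.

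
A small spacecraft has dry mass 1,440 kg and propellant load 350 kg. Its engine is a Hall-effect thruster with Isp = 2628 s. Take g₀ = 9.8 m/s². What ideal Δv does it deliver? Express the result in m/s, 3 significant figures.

v_e = Isp · g₀ = 2628 × 9.8 = 25754.4 m/s.
m₀ = m_dry + m_prop = 1,440 + 350 = 1,790 kg.
By the Tsiolkovsky rocket equation, Δv = v_e · ln(m₀/m_f) = 25754.4 × ln(1.243) = 25754.4 × 0.2176 ≈ 5603.4 m/s.

Δv ≈ 5600 m/s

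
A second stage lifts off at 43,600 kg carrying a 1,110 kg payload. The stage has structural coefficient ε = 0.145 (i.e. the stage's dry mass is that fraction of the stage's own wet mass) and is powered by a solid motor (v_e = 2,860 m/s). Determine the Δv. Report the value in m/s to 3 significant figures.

Stage wet mass = m₀ − payload = 43,600 − 1,110 = 42,490 kg.
Stage dry mass = ε × stage wet mass = 0.145 × 42,490 = 6,161.05 kg.
Burnout mass m_f = stage dry + payload = 6,161.05 + 1,110 = 7,271.05 kg.
Δv = v_e · ln(43,600/7,271.05) = 2860.0 × ln(5.996) = 2860.0 × 1.7912 ≈ 5123 m/s.

Δv ≈ 5120 m/s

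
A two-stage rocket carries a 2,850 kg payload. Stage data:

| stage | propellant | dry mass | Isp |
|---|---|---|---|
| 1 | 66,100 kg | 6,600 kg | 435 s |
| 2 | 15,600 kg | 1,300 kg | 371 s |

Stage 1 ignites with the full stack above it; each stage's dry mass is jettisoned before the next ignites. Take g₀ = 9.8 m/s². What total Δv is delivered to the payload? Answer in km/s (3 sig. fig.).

Δv ≈ 11.0 km/s

Ignition mass of stage 1 = 66,100+6,600 + 15,600+1,300 + 2,850 = 92,450 kg.
Stage 1: m₀ = 92,450 kg, m_f = 92,450 − 66,100 = 26,350 kg; Δv = 435×9.8×ln(3.509) = 4263.0×1.2552 ≈ 5351 m/s.
Stage 2: m₀ = 19,750 kg, m_f = 19,750 − 15,600 = 4,150 kg; Δv = 371×9.8×ln(4.759) = 3635.8×1.5600 ≈ 5672 m/s.
Total Δv = 5351 + 5672 = 11023 m/s.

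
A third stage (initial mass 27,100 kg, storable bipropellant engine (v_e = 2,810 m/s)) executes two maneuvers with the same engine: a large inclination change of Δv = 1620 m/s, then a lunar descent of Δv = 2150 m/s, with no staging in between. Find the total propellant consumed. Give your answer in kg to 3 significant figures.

After the first burn: m = 27100 × exp(−1620/2810.0) = 27100 × 0.56185 = 15,226.1 kg.
After the second burn: m = 15,226.1 × exp(−2150/2810.0) = 15,226.1 × 0.46528 = 7,084.4 kg.
Total propellant = m₀ − m_final = 27100 − 7,084.4 = 20,015.6 kg.

total propellant consumed ≈ 20000 kg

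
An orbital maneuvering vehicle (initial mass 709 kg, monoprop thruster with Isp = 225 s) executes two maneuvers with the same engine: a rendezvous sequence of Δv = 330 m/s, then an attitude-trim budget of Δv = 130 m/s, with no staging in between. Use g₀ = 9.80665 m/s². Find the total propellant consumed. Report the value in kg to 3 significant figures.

v_e = Isp · g₀ = 225 × 9.80665 = 2206.5 m/s.
After the first burn: m = 709 × exp(−330/2206.5) = 709 × 0.86109 = 610.513 kg.
After the second burn: m = 610.513 × exp(−130/2206.5) = 610.513 × 0.94279 = 575.586 kg.
Total propellant = m₀ − m_final = 709 − 575.586 = 133.414 kg.

total propellant consumed ≈ 133 kg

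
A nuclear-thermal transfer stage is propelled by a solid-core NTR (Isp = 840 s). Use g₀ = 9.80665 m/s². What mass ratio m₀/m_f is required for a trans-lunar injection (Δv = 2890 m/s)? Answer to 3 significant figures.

v_e = Isp · g₀ = 840 × 9.80665 = 8237.6 m/s.
Using Δv = v_e ln(m₀/m_f): m₀/m_f = exp(Δv / v_e) = exp(2890 / 8237.6) = exp(0.3508) = 1.4202.

mass ratio ≈ 1.42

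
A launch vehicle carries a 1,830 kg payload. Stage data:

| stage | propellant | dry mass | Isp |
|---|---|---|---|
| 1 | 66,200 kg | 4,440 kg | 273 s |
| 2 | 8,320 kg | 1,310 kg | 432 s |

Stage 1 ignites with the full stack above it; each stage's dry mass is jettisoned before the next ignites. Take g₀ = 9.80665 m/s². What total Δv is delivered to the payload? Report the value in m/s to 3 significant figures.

Δv ≈ 9880 m/s

Ignition mass of stage 1 = 66,200+4,440 + 8,320+1,310 + 1,830 = 82,100 kg.
Stage 1: m₀ = 82,100 kg, m_f = 82,100 − 66,200 = 15,900 kg; Δv = 273×9.80665×ln(5.164) = 2677.2×1.6416 ≈ 4395 m/s.
Stage 2: m₀ = 11,460 kg, m_f = 11,460 − 8,320 = 3,140 kg; Δv = 432×9.80665×ln(3.65) = 4236.5×1.2946 ≈ 5485 m/s.
Total Δv = 4395 + 5485 = 9880 m/s.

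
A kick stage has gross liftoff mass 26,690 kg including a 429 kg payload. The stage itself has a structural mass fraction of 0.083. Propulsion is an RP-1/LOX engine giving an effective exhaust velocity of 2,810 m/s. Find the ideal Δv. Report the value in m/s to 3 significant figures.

Δv ≈ 6530 m/s

Stage wet mass = m₀ − payload = 26,690 − 429 = 26,261 kg.
Stage dry mass = ε × stage wet mass = 0.083 × 26,261 = 2,179.66 kg.
Burnout mass m_f = stage dry + payload = 2,179.66 + 429 = 2,608.66 kg.
By the Tsiolkovsky rocket equation, Δv = v_e · ln(26,690/2,608.66) = 2810.0 × ln(10.23) = 2810.0 × 2.3255 ≈ 6535 m/s.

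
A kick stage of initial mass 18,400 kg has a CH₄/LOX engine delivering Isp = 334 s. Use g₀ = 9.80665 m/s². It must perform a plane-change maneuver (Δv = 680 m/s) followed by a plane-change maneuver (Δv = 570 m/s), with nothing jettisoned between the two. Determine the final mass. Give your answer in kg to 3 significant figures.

v_e = Isp · g₀ = 334 × 9.80665 = 3275.4 m/s.
After the first burn: m = 18400 × exp(−680/3275.4) = 18400 × 0.81253 = 14,950.6 kg.
After the second burn: m = 14,950.6 × exp(−570/3275.4) = 14,950.6 × 0.84028 = 12,562.7 kg.

final mass ≈ 12600 kg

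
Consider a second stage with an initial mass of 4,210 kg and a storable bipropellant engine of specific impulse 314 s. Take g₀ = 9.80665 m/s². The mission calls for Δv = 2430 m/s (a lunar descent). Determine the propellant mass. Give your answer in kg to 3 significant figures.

propellant mass ≈ 2300 kg

v_e = Isp · g₀ = 314 × 9.80665 = 3079.3 m/s.
From the ideal rocket equation, m₀/m_f = exp(Δv / v_e) = exp(2430 / 3079.3) = exp(0.7891) = 2.2015.
m_f = 4,210 / 2.2015 = 1,912.33 kg, so propellant = m₀ − m_f = 4,210 − 1,912.33 = 2,297.67 kg.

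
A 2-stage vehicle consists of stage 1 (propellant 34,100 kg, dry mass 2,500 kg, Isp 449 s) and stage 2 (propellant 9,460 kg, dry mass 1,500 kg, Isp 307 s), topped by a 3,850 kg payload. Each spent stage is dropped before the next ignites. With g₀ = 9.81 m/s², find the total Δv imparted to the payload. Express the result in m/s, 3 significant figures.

Ignition mass of stage 1 = 34,100+2,500 + 9,460+1,500 + 3,850 = 51,410 kg.
Stage 1: m₀ = 51,410 kg, m_f = 51,410 − 34,100 = 17,310 kg; Δv = 449×9.81×ln(2.97) = 4404.7×1.0885 ≈ 4795 m/s.
Stage 2: m₀ = 14,810 kg, m_f = 14,810 − 9,460 = 5,350 kg; Δv = 307×9.81×ln(2.768) = 3011.7×1.0182 ≈ 3067 m/s.
Total Δv = 4795 + 3067 = 7862 m/s.

Δv ≈ 7860 m/s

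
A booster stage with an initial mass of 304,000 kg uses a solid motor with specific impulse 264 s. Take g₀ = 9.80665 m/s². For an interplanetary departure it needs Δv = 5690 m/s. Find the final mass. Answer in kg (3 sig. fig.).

v_e = Isp · g₀ = 264 × 9.80665 = 2589.0 m/s.
Using Δv = v_e ln(m₀/m_f): m₀/m_f = exp(Δv / v_e) = exp(5690 / 2589.0) = exp(2.1978) = 9.0052.
m_f = m₀ / 9.0052 = 304,000 / 9.0052 = 33,758.3 kg.

final mass ≈ 33800 kg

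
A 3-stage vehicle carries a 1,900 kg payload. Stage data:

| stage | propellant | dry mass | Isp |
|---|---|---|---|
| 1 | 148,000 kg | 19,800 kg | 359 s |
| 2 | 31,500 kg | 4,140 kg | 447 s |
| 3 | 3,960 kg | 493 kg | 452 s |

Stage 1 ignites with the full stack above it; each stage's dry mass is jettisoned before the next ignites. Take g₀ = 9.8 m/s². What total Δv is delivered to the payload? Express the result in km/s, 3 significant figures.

Ignition mass of stage 1 = 148,000+19,800 + 31,500+4,140 + 3,960+493 + 1,900 = 209,793 kg.
Stage 1: m₀ = 209,793 kg, m_f = 209,793 − 148,000 = 61,793 kg; Δv = 359×9.8×ln(3.395) = 3518.2×1.2223 ≈ 4300 m/s.
Stage 2: m₀ = 41,993 kg, m_f = 41,993 − 31,500 = 10,493 kg; Δv = 447×9.8×ln(4.002) = 4380.6×1.3868 ≈ 6075 m/s.
Stage 3: m₀ = 6,353 kg, m_f = 6,353 − 3,960 = 2,393 kg; Δv = 452×9.8×ln(2.655) = 4429.6×0.9764 ≈ 4325 m/s.
Total Δv = 4300 + 6075 + 4325 = 14700 m/s.

Δv ≈ 14.7 km/s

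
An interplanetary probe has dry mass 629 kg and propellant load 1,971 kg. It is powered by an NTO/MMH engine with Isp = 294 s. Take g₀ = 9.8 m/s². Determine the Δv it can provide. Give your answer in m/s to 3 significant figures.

Δv ≈ 4090 m/s

v_e = Isp · g₀ = 294 × 9.8 = 2881.2 m/s.
m₀ = m_dry + m_prop = 629 + 1,971 = 2,600 kg.
Δv = v_e · ln(m₀/m_f) = 2881.2 × ln(4.134) = 2881.2 × 1.4191 ≈ 4088.8 m/s.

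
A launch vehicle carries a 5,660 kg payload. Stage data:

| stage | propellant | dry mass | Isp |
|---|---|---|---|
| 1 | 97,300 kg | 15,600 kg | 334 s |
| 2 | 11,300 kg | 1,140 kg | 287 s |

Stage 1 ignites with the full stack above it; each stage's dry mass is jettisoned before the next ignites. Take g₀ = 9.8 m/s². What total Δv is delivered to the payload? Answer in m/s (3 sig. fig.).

Δv ≈ 7200 m/s

Ignition mass of stage 1 = 97,300+15,600 + 11,300+1,140 + 5,660 = 131,000 kg.
Stage 1: m₀ = 131,000 kg, m_f = 131,000 − 97,300 = 33,700 kg; Δv = 334×9.8×ln(3.887) = 3273.2×1.3577 ≈ 4444 m/s.
Stage 2: m₀ = 18,100 kg, m_f = 18,100 − 11,300 = 6,800 kg; Δv = 287×9.8×ln(2.662) = 2812.6×0.9790 ≈ 2754 m/s.
Total Δv = 4444 + 2754 = 7198 m/s.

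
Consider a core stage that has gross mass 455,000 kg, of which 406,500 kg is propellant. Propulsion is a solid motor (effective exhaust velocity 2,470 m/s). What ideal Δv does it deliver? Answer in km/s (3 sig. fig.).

Δv ≈ 5.53 km/s

m_f = m₀ − m_prop = 455,000 − 406,500 = 48,500 kg.
From the ideal rocket equation, Δv = v_e · ln(m₀/m_f) = 2470.0 × ln(9.381) = 2470.0 × 2.2387 ≈ 5529.7 m/s.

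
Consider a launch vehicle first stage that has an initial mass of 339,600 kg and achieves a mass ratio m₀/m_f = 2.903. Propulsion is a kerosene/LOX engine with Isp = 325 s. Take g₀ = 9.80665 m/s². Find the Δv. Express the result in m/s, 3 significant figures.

Δv ≈ 3400 m/s

v_e = Isp · g₀ = 325 × 9.80665 = 3187.2 m/s.
By the Tsiolkovsky rocket equation, Δv = v_e · ln(2.903) = 3187.2 × 1.0657 ≈ 3396.7 m/s.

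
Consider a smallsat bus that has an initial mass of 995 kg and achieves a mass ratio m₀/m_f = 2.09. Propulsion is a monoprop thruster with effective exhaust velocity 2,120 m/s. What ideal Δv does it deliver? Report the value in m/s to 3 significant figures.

Using Δv = v_e ln(m₀/m_f): Δv = v_e · ln(2.09) = 2120.0 × 0.7372 ≈ 1562.8 m/s.

Δv ≈ 1560 m/s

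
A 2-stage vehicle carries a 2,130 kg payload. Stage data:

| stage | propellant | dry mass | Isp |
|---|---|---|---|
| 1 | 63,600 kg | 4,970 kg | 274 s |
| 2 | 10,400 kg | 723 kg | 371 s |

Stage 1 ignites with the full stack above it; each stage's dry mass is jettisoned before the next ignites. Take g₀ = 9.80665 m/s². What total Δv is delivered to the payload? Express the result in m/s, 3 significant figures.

Ignition mass of stage 1 = 63,600+4,970 + 10,400+723 + 2,130 = 81,823 kg.
Stage 1: m₀ = 81,823 kg, m_f = 81,823 − 63,600 = 18,223 kg; Δv = 274×9.80665×ln(4.49) = 2687.0×1.5019 ≈ 4036 m/s.
Stage 2: m₀ = 13,253 kg, m_f = 13,253 − 10,400 = 2,853 kg; Δv = 371×9.80665×ln(4.645) = 3638.3×1.5359 ≈ 5588 m/s.
Total Δv = 4036 + 5588 = 9624 m/s.

Δv ≈ 9620 m/s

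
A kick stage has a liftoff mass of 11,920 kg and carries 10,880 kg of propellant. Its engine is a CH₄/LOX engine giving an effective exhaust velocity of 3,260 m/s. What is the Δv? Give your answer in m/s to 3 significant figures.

m_f = m₀ − m_prop = 11,920 − 10,880 = 1,040 kg.
Δv = v_e · ln(m₀/m_f) = 3260.0 × ln(11.46) = 3260.0 × 2.4390 ≈ 7951.1 m/s.

Δv ≈ 7950 m/s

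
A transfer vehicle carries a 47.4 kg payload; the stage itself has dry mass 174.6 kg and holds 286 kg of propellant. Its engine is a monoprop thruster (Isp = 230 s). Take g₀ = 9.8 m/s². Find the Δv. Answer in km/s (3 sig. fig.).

Δv ≈ 1.87 km/s

v_e = Isp · g₀ = 230 × 9.8 = 2254.0 m/s.
m₀ = payload + dry + propellant = 47.4 + 174.6 + 286 = 508 kg.
m_f = payload + dry = 47.4 + 174.6 = 222 kg.
Δv = v_e · ln(m₀/m_f) = 2254.0 × ln(2.288) = 2254.0 × 0.8278 ≈ 1865.9 m/s.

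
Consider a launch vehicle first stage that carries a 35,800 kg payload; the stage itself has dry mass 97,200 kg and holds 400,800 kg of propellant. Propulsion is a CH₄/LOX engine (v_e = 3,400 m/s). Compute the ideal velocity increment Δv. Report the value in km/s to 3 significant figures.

Δv ≈ 4.72 km/s

m₀ = payload + dry + propellant = 35,800 + 97,200 + 400,800 = 533,800 kg.
m_f = payload + dry = 35,800 + 97,200 = 133,000 kg.
Δv = v_e · ln(m₀/m_f) = 3400.0 × ln(4.014) = 3400.0 × 1.3897 ≈ 4724.9 m/s.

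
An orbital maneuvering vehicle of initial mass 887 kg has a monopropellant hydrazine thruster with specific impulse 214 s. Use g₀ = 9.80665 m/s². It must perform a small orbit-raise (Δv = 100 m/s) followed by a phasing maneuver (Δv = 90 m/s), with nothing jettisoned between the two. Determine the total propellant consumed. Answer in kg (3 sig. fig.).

v_e = Isp · g₀ = 214 × 9.80665 = 2098.6 m/s.
After the first burn: m = 887 × exp(−100/2098.6) = 887 × 0.95347 = 845.728 kg.
After the second burn: m = 845.728 × exp(−90/2098.6) = 845.728 × 0.95802 = 810.224 kg.
Total propellant = m₀ − m_final = 887 − 810.224 = 76.776 kg.

total propellant consumed ≈ 76.8 kg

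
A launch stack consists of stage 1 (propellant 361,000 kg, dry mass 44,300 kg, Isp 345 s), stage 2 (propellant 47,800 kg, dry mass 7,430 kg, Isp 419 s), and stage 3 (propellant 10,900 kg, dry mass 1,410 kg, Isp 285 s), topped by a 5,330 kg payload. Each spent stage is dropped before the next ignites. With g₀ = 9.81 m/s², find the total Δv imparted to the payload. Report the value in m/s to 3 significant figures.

Δv ≈ 11800 m/s

Ignition mass of stage 1 = 361,000+44,300 + 47,800+7,430 + 10,900+1,410 + 5,330 = 478,170 kg.
Stage 1: m₀ = 478,170 kg, m_f = 478,170 − 361,000 = 117,170 kg; Δv = 345×9.81×ln(4.081) = 3384.5×1.4063 ≈ 4760 m/s.
Stage 2: m₀ = 72,870 kg, m_f = 72,870 − 47,800 = 25,070 kg; Δv = 419×9.81×ln(2.907) = 4110.4×1.0670 ≈ 4386 m/s.
Stage 3: m₀ = 17,640 kg, m_f = 17,640 − 10,900 = 6,740 kg; Δv = 285×9.81×ln(2.617) = 2795.9×0.9621 ≈ 2690 m/s.
Total Δv = 4760 + 4386 + 2690 = 11836 m/s.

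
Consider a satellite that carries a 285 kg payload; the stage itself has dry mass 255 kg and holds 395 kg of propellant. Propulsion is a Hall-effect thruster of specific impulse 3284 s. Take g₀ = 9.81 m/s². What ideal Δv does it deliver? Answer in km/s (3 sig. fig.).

v_e = Isp · g₀ = 3284 × 9.81 = 32216.0 m/s.
m₀ = payload + dry + propellant = 285 + 255 + 395 = 935 kg.
m_f = payload + dry = 285 + 255 = 540 kg.
Δv = v_e · ln(m₀/m_f) = 32216.0 × ln(1.731) = 32216.0 × 0.5490 ≈ 17685.9 m/s.

Δv ≈ 17.7 km/s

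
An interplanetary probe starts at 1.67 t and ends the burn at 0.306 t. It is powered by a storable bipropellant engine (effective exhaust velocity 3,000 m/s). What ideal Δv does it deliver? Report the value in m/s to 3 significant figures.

Δv ≈ 5090 m/s

Δv = v_e · ln(m₀/m_f) = 3000.0 × ln(5.458) = 3000.0 × 1.6970 ≈ 5091.0 m/s.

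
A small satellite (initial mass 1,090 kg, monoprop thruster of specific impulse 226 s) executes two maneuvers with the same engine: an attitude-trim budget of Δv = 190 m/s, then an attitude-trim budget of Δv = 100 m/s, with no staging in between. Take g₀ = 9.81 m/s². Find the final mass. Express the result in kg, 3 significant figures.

final mass ≈ 956 kg

v_e = Isp · g₀ = 226 × 9.81 = 2217.1 m/s.
After the first burn: m = 1090 × exp(−190/2217.1) = 1090 × 0.91787 = 1,000.48 kg.
After the second burn: m = 1,000.48 × exp(−100/2217.1) = 1,000.48 × 0.95590 = 956.359 kg.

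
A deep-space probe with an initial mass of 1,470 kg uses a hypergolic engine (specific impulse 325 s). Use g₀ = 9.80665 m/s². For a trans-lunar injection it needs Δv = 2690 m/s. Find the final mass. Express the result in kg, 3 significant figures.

final mass ≈ 632 kg

v_e = Isp · g₀ = 325 × 9.80665 = 3187.2 m/s.
Using Δv = v_e ln(m₀/m_f): m₀/m_f = exp(Δv / v_e) = exp(2690 / 3187.2) = exp(0.8440) = 2.3257.
m_f = m₀ / 2.3257 = 1,470 / 2.3257 = 632.068 kg.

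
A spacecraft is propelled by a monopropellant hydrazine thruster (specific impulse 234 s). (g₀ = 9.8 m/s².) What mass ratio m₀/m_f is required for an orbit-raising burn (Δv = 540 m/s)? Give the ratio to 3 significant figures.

v_e = Isp · g₀ = 234 × 9.8 = 2293.2 m/s.
m₀/m_f = exp(Δv / v_e) = exp(540 / 2293.2) = exp(0.2355) = 1.2655.

mass ratio ≈ 1.27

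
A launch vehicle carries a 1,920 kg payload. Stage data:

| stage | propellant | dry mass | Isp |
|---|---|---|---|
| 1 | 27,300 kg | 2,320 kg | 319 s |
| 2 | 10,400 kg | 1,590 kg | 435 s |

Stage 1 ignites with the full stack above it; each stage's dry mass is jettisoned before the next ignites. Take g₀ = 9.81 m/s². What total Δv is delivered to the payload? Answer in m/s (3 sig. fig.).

Δv ≈ 8960 m/s

Ignition mass of stage 1 = 27,300+2,320 + 10,400+1,590 + 1,920 = 43,530 kg.
Stage 1: m₀ = 43,530 kg, m_f = 43,530 − 27,300 = 16,230 kg; Δv = 319×9.81×ln(2.682) = 3129.4×0.9866 ≈ 3087 m/s.
Stage 2: m₀ = 13,910 kg, m_f = 13,910 − 10,400 = 3,510 kg; Δv = 435×9.81×ln(3.963) = 4267.4×1.3770 ≈ 5876 m/s.
Total Δv = 3087 + 5876 = 8963 m/s.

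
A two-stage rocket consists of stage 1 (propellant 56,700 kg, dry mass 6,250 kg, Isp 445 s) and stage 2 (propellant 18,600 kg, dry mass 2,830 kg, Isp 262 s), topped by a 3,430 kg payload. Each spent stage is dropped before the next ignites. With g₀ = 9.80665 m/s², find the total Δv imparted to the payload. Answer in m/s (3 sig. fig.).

Ignition mass of stage 1 = 56,700+6,250 + 18,600+2,830 + 3,430 = 87,810 kg.
Stage 1: m₀ = 87,810 kg, m_f = 87,810 − 56,700 = 31,110 kg; Δv = 445×9.80665×ln(2.823) = 4364.0×1.0376 ≈ 4528 m/s.
Stage 2: m₀ = 24,860 kg, m_f = 24,860 − 18,600 = 6,260 kg; Δv = 262×9.80665×ln(3.971) = 2569.3×1.3791 ≈ 3543 m/s.
Total Δv = 4528 + 3543 = 8071 m/s.

Δv ≈ 8070 m/s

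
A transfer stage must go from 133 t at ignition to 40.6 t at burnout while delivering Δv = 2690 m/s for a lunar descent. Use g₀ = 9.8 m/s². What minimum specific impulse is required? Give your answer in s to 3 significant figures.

ln(m₀/m_f) = ln(133000/40600) = ln(3.276) = 1.1866.
v_e = Δv / ln(m₀/m_f) = 2690 / 1.1866 = 2267.0 m/s.
Isp = v_e / g₀ = 2267.0 / 9.8 = 231.3 s.

Isp ≈ 231 s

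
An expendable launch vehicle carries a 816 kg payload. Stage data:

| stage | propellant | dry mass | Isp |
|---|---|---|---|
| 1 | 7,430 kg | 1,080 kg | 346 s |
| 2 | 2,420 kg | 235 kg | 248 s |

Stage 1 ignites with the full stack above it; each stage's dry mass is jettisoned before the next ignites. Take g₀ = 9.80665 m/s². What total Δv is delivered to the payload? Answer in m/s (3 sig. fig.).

Δv ≈ 6190 m/s

Ignition mass of stage 1 = 7,430+1,080 + 2,420+235 + 816 = 11,981 kg.
Stage 1: m₀ = 11,981 kg, m_f = 11,981 − 7,430 = 4,551 kg; Δv = 346×9.80665×ln(2.633) = 3393.1×0.9680 ≈ 3284 m/s.
Stage 2: m₀ = 3,471 kg, m_f = 3,471 − 2,420 = 1,051 kg; Δv = 248×9.80665×ln(3.303) = 2432.0×1.1947 ≈ 2906 m/s.
Total Δv = 3284 + 2906 = 6190 m/s.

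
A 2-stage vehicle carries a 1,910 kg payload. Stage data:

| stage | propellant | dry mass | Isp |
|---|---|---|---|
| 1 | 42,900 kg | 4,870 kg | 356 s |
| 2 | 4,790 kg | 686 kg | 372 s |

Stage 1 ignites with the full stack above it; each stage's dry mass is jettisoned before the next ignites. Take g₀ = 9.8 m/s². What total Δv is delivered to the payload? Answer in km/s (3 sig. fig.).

Ignition mass of stage 1 = 42,900+4,870 + 4,790+686 + 1,910 = 55,156 kg.
Stage 1: m₀ = 55,156 kg, m_f = 55,156 − 42,900 = 12,256 kg; Δv = 356×9.8×ln(4.5) = 3488.8×1.5041 ≈ 5248 m/s.
Stage 2: m₀ = 7,386 kg, m_f = 7,386 − 4,790 = 2,596 kg; Δv = 372×9.8×ln(2.845) = 3645.6×1.0456 ≈ 3812 m/s.
Total Δv = 5248 + 3812 = 9060 m/s.

Δv ≈ 9.06 km/s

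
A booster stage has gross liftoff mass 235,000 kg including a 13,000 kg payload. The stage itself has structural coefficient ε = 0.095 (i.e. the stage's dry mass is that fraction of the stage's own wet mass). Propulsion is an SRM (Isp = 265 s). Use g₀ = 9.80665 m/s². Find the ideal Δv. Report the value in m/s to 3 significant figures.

Δv ≈ 5020 m/s

Stage wet mass = m₀ − payload = 235,000 − 13,000 = 222,000 kg.
Stage dry mass = ε × stage wet mass = 0.095 × 222,000 = 21,090 kg.
Burnout mass m_f = stage dry + payload = 21,090 + 13,000 = 34,090 kg.
v_e = Isp · g₀ = 265 × 9.80665 = 2598.8 m/s.
Rocket equation: Δv = v_e · ln(235,000/34,090) = 2598.8 × ln(6.894) = 2598.8 × 1.9306 ≈ 5017 m/s.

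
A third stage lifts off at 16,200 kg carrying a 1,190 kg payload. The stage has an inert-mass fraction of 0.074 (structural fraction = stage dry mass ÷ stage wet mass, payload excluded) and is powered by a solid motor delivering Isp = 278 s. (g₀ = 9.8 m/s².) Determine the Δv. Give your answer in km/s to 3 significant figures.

Stage wet mass = m₀ − payload = 16,200 − 1,190 = 15,010 kg.
Stage dry mass = ε × stage wet mass = 0.074 × 15,010 = 1,110.74 kg.
Burnout mass m_f = stage dry + payload = 1,110.74 + 1,190 = 2,300.74 kg.
v_e = Isp · g₀ = 278 × 9.8 = 2724.4 m/s.
From the ideal rocket equation, Δv = v_e · ln(16,200/2,300.74) = 2724.4 × ln(7.041) = 2724.4 × 1.9518 ≈ 5317 m/s.

Δv ≈ 5.32 km/s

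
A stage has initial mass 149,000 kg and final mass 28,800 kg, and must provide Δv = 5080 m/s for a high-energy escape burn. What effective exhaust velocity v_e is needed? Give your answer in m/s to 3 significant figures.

ln(m₀/m_f) = ln(149000/28800) = ln(5.174) = 1.6436.
Using Δv = v_e ln(m₀/m_f): v_e = Δv / ln(m₀/m_f) = 5080 / 1.6436 = 3090.8 m/s.

v_e ≈ 3090 m/s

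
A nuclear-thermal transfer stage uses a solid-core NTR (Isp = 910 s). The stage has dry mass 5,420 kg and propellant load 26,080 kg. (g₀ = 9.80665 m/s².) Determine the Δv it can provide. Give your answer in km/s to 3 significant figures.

v_e = Isp · g₀ = 910 × 9.80665 = 8924.1 m/s.
m₀ = m_dry + m_prop = 5,420 + 26,080 = 31,500 kg.
Using Δv = v_e ln(m₀/m_f): Δv = v_e · ln(m₀/m_f) = 8924.1 × ln(5.812) = 8924.1 × 1.7599 ≈ 15705.4 m/s.

Δv ≈ 15.7 km/s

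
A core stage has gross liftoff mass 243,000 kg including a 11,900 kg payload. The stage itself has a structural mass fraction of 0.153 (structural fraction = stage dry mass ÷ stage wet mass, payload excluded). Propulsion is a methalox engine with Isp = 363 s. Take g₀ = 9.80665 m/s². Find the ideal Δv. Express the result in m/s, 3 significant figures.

Stage wet mass = m₀ − payload = 243,000 − 11,900 = 231,100 kg.
Stage dry mass = ε × stage wet mass = 0.153 × 231,100 = 35,358.3 kg.
Burnout mass m_f = stage dry + payload = 35,358.3 + 11,900 = 47,258.3 kg.
v_e = Isp · g₀ = 363 × 9.80665 = 3559.8 m/s.
Using Δv = v_e ln(m₀/m_f): Δv = v_e · ln(243,000/47,258.3) = 3559.8 × ln(5.142) = 3559.8 × 1.6374 ≈ 5829 m/s.

Δv ≈ 5830 m/s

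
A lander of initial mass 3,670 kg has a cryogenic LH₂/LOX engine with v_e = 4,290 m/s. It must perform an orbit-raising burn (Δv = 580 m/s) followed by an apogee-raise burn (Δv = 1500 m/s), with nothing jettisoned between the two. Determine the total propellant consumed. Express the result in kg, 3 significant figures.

total propellant consumed ≈ 1410 kg

After the first burn: m = 3670 × exp(−580/4290.0) = 3670 × 0.87354 = 3,205.89 kg.
After the second burn: m = 3,205.89 × exp(−1500/4290.0) = 3,205.89 × 0.70493 = 2,259.93 kg.
Total propellant = m₀ − m_final = 3670 − 2,259.93 = 1,410.07 kg.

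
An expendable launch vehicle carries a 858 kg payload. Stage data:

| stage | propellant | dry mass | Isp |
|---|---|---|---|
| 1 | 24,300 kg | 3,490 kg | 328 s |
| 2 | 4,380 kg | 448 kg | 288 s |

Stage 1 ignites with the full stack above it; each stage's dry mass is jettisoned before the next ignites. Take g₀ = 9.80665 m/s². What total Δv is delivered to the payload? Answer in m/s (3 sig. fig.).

Δv ≈ 8320 m/s

Ignition mass of stage 1 = 24,300+3,490 + 4,380+448 + 858 = 33,476 kg.
Stage 1: m₀ = 33,476 kg, m_f = 33,476 − 24,300 = 9,176 kg; Δv = 328×9.80665×ln(3.648) = 3216.6×1.2942 ≈ 4163 m/s.
Stage 2: m₀ = 5,686 kg, m_f = 5,686 − 4,380 = 1,306 kg; Δv = 288×9.80665×ln(4.354) = 2824.3×1.4710 ≈ 4155 m/s.
Total Δv = 4163 + 4155 = 8318 m/s.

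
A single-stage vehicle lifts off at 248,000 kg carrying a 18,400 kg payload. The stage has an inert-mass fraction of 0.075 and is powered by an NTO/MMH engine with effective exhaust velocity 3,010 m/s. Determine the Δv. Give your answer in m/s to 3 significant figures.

Stage wet mass = m₀ − payload = 248,000 − 18,400 = 229,600 kg.
Stage dry mass = ε × stage wet mass = 0.075 × 229,600 = 17,220 kg.
Burnout mass m_f = stage dry + payload = 17,220 + 18,400 = 35,620 kg.
Δv = v_e · ln(248,000/35,620) = 3010.0 × ln(6.962) = 3010.0 × 1.9405 ≈ 5841 m/s.

Δv ≈ 5840 m/s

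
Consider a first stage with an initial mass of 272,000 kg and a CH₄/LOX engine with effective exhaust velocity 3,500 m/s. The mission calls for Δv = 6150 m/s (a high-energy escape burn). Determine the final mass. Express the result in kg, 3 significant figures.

By the Tsiolkovsky rocket equation, m₀/m_f = exp(Δv / v_e) = exp(6150 / 3500.0) = exp(1.7571) = 5.7959.
m_f = m₀ / 5.7959 = 272,000 / 5.7959 = 46,929.7 kg.

final mass ≈ 46900 kg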